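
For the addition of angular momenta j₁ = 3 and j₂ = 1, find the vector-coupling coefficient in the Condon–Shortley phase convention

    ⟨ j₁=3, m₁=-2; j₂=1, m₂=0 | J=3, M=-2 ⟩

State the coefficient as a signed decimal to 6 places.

-0.577350

triangle: 1!·5!·1!/8! = 120/40320
(j±m)!: 1!·5!·1!·1!·1!·5! = 14400
prefactor² = (2J+1)·Δ·N² = 300
  k=0: +1/(0!·1!·5!·1!·0!·0!) = 1/120
  k=1: −1/(1!·0!·4!·0!·1!·1!) = -1/24
Σ = -1/30  ⇒  CG² = 300·(-1/30)² = 1/3
CG = −√(1/3) = -0.577350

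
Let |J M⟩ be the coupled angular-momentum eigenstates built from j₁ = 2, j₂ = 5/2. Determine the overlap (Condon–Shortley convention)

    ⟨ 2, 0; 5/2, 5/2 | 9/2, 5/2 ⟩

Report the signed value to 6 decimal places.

+0.408248

triangle: 0!×4!×5!/10! = 2880/3628800
(j±m)!: 2!×2!×5!×0!×7!×2! = 4838400
prefactor² = (2J+1)×Δ×N² = 38400
  k=0: +1/(0!×0!×2!×5!×2!×0!) = 1/480
Σ = 1/480  ⇒  CG² = 38400×1/480² = 1/6
CG = +√(1/6) = +0.408248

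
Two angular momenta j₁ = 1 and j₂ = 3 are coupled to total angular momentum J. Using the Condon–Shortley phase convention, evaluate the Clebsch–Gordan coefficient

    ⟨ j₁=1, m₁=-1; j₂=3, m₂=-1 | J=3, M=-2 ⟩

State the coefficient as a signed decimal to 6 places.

-0.645497  (= −√(5/12))

√[7·1!1!5!/8! · 0!2!2!4!1!5!] = √(240)
  +(−1)^1/∏(1,0,1,1,0,4)! = -1/24  (running -1/24)
⟨..|..⟩ = √(240)·(-1/24) = -0.645497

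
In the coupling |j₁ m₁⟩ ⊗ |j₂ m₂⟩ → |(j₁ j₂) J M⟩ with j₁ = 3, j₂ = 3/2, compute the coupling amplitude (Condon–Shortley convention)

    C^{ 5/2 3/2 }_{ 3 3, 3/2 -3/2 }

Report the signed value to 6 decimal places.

j₁+j₂−J=2  J+j₁−j₂=4  J−j₁+j₂=1  j₁+j₂+J+1=8
(j₁±m₁, j₂±m₂, J±M) = (6,0,0,3,4,1)
P² = 5184/7
sum k=0..0:
  [0] +1/48 = 1/48
S = 1/48
C² = P²·S² = 9/28 ; C = +0.566947

+√(9/28) ≈ +0.566947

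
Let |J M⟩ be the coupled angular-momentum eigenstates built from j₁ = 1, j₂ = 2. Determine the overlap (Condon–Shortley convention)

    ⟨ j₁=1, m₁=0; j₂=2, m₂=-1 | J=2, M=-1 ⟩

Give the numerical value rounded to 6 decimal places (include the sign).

√[5·1!1!3!/6! · 1!1!1!3!1!3!] = √(3/2)
  +(−1)^0/∏(0,1,1,1,0,2)! = 1/2  (running 1/2)
  +(−1)^1/∏(1,0,0,0,1,3)! = -1/6  (running 1/3)
⟨..|..⟩ = √(3/2)·(1/3) = +0.408248

+0.408248  (= +√(1/6))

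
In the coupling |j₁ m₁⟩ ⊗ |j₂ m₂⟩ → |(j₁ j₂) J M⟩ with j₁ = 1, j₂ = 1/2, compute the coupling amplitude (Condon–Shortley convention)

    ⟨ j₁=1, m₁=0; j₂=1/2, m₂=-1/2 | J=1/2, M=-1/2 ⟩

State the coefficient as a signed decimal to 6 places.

j₁+j₂−J=1  J+j₁−j₂=1  J−j₁+j₂=0  j₁+j₂+J+1=3
(j₁±m₁, j₂±m₂, J±M) = (1,1,0,1,0,1)
P² = 1/3
sum k=0..0:
  [0] +1/1 = 1
S = 1
C² = P²·S² = 1/3 ; C = +0.577350

+0.577350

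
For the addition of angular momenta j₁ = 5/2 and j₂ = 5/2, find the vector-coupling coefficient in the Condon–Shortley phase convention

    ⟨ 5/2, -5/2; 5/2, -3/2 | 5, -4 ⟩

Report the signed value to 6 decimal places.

+0.707107  (= +√(1/2))

√[11·0!5!5!/11! · 0!5!1!4!1!9!] = √(4147200)
  +(−1)^0/∏(0,0,5,1,0,4)! = 1/2880  (running 1/2880)
⟨..|..⟩ = √(4147200)·(1/2880) = +0.707107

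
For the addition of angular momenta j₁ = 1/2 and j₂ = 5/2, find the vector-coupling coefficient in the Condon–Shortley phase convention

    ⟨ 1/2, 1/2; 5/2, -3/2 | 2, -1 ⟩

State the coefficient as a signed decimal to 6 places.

j₁+j₂−J=1  J+j₁−j₂=0  J−j₁+j₂=4  j₁+j₂+J+1=6
(j₁±m₁, j₂±m₂, J±M) = (1,0,1,4,1,3)
P² = 24
sum k=0..0:
  [0] +1/6 = 1/6
S = 1/6
C² = P²·S² = 2/3 ; C = +0.816497

+√(2/3) ≈ +0.816497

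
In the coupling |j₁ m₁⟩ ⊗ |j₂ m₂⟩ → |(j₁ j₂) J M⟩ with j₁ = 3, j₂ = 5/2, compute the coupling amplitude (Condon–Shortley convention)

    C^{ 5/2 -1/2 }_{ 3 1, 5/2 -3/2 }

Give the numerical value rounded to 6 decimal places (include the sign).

triangle: 3!*3!*2!/9! = 72/362880
(j±m)!: 4!*2!*1!*4!*2!*3! = 13824
prefactor² = (2J+1)*Δ*N² = 576/35
  k=0: +1/(0!*3!*2!*1!*1!*1!) = 1/12
  k=1: −1/(1!*2!*1!*0!*2!*2!) = -1/8
Σ = -1/24  ⇒  CG² = 576/35*(-1/24)² = 1/35
CG = −√(1/35) = -0.169031

-0.169031  (= −√(1/35))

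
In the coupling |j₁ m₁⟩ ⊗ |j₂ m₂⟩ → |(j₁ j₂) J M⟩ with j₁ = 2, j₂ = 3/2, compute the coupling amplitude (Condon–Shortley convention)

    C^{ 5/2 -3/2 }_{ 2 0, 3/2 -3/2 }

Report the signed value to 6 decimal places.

triangle: 1!·3!·2!/7! = 12/5040
(j±m)!: 2!·2!·0!·3!·1!·4! = 576
prefactor² = (2J+1)·Δ·N² = 288/35
  k=0: +1/(0!·1!·2!·0!·1!·2!) = 1/4
Σ = 1/4  ⇒  CG² = 288/35·1/4² = 18/35
CG = +√(18/35) = +0.717137

+0.717137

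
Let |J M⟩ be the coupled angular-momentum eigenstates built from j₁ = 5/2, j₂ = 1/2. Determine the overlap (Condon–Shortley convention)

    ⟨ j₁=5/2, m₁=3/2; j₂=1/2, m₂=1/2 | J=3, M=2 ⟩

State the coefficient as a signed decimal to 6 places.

+√(5/6) = +0.912871

j₁+j₂−J=0  J+j₁−j₂=5  J−j₁+j₂=1  j₁+j₂+J+1=7
(j₁±m₁, j₂±m₂, J±M) = (4,1,1,0,5,1)
P² = 480
sum k=0..0:
  [0] +1/24 = 1/24
S = 1/24
C² = P²·S² = 5/6 ; C = +0.912871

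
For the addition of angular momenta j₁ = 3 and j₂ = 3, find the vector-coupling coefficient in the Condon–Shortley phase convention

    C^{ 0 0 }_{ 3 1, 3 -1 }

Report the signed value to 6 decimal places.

+√(1/7) = +0.377964

triangle: 6!*0!*0!/7! = 720/5040
(j±m)!: 4!*2!*2!*4!*0!*0! = 2304
prefactor² = (2J+1)*Δ*N² = 2304/7
  k=2: +1/(2!*4!*0!*0!*0!*0!) = 1/48
Σ = 1/48  ⇒  CG² = 2304/7*1/48² = 1/7
CG = +√(1/7) = +0.377964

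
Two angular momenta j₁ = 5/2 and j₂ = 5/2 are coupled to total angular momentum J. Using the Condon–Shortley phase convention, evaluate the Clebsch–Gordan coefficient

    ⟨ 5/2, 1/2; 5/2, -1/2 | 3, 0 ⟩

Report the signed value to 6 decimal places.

−√(4/45) = -0.298142

triangle: 2!·3!·3!/9! = 72/362880
(j±m)!: 3!·2!·2!·3!·3!·3! = 5184
prefactor² = (2J+1)·Δ·N² = 36/5
  k=0: +1/(0!·2!·2!·2!·1!·1!) = 1/8
  k=1: −1/(1!·1!·1!·1!·2!·2!) = -1/4
  k=2: +1/(2!·0!·0!·0!·3!·3!) = 1/72
Σ = -1/9  ⇒  CG² = 36/5·(-1/9)² = 4/45
CG = −√(4/45) = -0.298142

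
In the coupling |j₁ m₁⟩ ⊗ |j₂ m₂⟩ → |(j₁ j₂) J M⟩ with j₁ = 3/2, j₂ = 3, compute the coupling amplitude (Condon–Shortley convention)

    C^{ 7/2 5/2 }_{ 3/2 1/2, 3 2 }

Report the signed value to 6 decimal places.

-0.377964  (= −√(1/7))

triangle: 1!×2!×5!/9! = 240/362880
(j±m)!: 2!×1!×5!×1!×6!×1! = 172800
prefactor² = (2J+1)×Δ×N² = 6400/7
  k=0: +1/(0!×1!×1!×5!×1!×0!) = 1/120
  k=1: −1/(1!×0!×0!×4!×2!×1!) = -1/48
Σ = -1/80  ⇒  CG² = 6400/7×(-1/80)² = 1/7
CG = −√(1/7) = -0.377964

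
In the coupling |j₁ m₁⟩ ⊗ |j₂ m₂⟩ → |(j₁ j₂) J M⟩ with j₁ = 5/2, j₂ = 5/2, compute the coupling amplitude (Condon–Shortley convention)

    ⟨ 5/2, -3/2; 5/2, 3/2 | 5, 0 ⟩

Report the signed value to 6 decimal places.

+√(25/252) = +0.314970

j₁+j₂−J=0  J+j₁−j₂=5  J−j₁+j₂=5  j₁+j₂+J+1=11
(j₁±m₁, j₂±m₂, J±M) = (1,4,4,1,5,5)
P² = 230400/7
sum k=0..0:
  [0] +1/576 = 1/576
S = 1/576
C² = P²·S² = 25/252 ; C = +0.314970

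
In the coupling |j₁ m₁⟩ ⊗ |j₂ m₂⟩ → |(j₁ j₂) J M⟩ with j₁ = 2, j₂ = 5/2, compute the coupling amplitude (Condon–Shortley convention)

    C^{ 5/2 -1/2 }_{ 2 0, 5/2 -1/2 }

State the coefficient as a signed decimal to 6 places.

-0.478091

j₁+j₂−J=2  J+j₁−j₂=2  J−j₁+j₂=3  j₁+j₂+J+1=8
(j₁±m₁, j₂±m₂, J±M) = (2,2,2,3,2,3)
P² = 72/35
sum k=0..2:
  [0] +1/8 = 1/8
  [1] −1/2 = -1/2
  [2] +1/24 = 1/24
S = -1/3
C² = P²·S² = 8/35 ; C = -0.478091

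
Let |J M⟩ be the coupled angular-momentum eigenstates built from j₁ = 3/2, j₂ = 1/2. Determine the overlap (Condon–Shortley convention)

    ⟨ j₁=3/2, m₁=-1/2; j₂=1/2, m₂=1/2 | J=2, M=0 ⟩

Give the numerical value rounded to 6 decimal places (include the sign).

j₁+j₂−J=0  J+j₁−j₂=3  J−j₁+j₂=1  j₁+j₂+J+1=5
(j₁±m₁, j₂±m₂, J±M) = (1,2,1,0,2,2)
P² = 2
sum k=0..0:
  [0] +1/2 = 1/2
S = 1/2
C² = P²·S² = 1/2 ; C = +0.707107

+0.707107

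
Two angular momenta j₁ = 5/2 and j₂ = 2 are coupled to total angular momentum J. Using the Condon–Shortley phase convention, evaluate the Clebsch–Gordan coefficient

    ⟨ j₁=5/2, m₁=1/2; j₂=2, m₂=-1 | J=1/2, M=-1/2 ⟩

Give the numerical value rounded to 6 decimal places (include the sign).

triangle: 4!·1!·0!/6! = 24/720
(j±m)!: 3!·2!·1!·3!·0!·1! = 72
prefactor² = (2J+1)·Δ·N² = 24/5
  k=1: −1/(1!·3!·1!·0!·0!·0!) = -1/6
Σ = -1/6  ⇒  CG² = 24/5·(-1/6)² = 2/15
CG = −√(2/15) = -0.365148

-0.365148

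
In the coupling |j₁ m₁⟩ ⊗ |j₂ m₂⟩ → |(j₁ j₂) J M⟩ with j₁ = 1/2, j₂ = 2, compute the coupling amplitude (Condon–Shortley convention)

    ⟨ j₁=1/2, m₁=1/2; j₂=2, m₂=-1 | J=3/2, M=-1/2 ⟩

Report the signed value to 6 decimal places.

triangle: 1!×0!×3!/5! = 6/120
(j±m)!: 1!×0!×1!×3!×1!×2! = 12
prefactor² = (2J+1)×Δ×N² = 12/5
  k=0: +1/(0!×1!×0!×1!×0!×2!) = 1/2
Σ = 1/2  ⇒  CG² = 12/5×1/2² = 3/5
CG = +√(3/5) = +0.774597

+√(3/5) ≈ +0.774597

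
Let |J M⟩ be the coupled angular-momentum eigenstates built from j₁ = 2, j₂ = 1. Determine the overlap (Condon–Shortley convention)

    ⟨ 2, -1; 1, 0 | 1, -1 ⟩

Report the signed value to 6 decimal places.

-0.547723

triangle: 2!*2!*0!/5! = 4/120
(j±m)!: 1!*3!*1!*1!*0!*2! = 12
prefactor² = (2J+1)*Δ*N² = 6/5
  k=1: −1/(1!*1!*2!*0!*0!*0!) = -1/2
Σ = -1/2  ⇒  CG² = 6/5*(-1/2)² = 3/10
CG = −√(3/10) = -0.547723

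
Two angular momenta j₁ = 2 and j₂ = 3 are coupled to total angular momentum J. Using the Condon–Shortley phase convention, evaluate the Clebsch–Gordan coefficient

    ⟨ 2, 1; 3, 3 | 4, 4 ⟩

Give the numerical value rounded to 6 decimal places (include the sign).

-0.774597

j₁+j₂−J=1  J+j₁−j₂=3  J−j₁+j₂=5  j₁+j₂+J+1=10
(j₁±m₁, j₂±m₂, J±M) = (3,1,6,0,8,0)
P² = 311040
sum k=1..1:
  [1] −1/720 = -1/720
S = -1/720
C² = P²·S² = 3/5 ; C = -0.774597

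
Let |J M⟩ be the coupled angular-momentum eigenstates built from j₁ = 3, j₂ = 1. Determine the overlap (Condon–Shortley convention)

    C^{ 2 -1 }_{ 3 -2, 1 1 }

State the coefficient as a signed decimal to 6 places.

√[5·2!4!0!/7! · 1!5!2!0!1!3!] = √(480/7)
  +(−1)^2/∏(2,0,3,0,1,0)! = 1/12  (running 1/12)
⟨..|..⟩ = √(480/7)·(1/12) = +0.690066

+√(10/21) ≈ +0.690066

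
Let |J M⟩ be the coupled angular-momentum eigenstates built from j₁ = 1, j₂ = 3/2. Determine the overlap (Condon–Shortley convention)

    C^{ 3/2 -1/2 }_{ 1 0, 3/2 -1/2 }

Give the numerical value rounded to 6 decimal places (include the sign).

triangle: 1!*1!*2!/5! = 2/120
(j±m)!: 1!*1!*1!*2!*1!*2! = 4
prefactor² = (2J+1)*Δ*N² = 4/15
  k=0: +1/(0!*1!*1!*1!*0!*1!) = 1
  k=1: −1/(1!*0!*0!*0!*1!*2!) = -1/2
Σ = 1/2  ⇒  CG² = 4/15*1/2² = 1/15
CG = +√(1/15) = +0.258199

+√(1/15) ≈ +0.258199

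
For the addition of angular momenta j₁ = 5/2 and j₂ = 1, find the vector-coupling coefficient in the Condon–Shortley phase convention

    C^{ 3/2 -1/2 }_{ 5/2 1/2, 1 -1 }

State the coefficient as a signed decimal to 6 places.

√[4·2!3!0!/6! · 3!2!0!2!1!2!] = √(16/5)
  +(−1)^0/∏(0,2,2,0,1,0)! = 1/4  (running 1/4)
⟨..|..⟩ = √(16/5)·(1/4) = +0.447214

+√(1/5) = +0.447214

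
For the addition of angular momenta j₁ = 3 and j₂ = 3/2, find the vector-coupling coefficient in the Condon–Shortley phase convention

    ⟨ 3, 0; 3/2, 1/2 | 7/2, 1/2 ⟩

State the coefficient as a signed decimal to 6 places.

−√(2/21) = -0.308607

j₁+j₂−J=1  J+j₁−j₂=5  J−j₁+j₂=2  j₁+j₂+J+1=9
(j₁±m₁, j₂±m₂, J±M) = (3,3,2,1,4,3)
P² = 384/7
sum k=0..1:
  [0] +1/24 = 1/24
  [1] −1/12 = -1/12
S = -1/24
C² = P²·S² = 2/21 ; C = -0.308607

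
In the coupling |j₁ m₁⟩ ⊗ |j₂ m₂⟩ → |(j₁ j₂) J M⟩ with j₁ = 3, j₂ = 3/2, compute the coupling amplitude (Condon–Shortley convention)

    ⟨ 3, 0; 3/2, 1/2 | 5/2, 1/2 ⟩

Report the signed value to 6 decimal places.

triangle: 2!·4!·1!/8! = 48/40320
(j±m)!: 3!·3!·2!·1!·3!·2! = 864
prefactor² = (2J+1)·Δ·N² = 216/35
  k=1: −1/(1!·1!·2!·1!·2!·0!) = -1/4
  k=2: +1/(2!·0!·1!·0!·3!·1!) = 1/12
Σ = -1/6  ⇒  CG² = 216/35·(-1/6)² = 6/35
CG = −√(6/35) = -0.414039

−√(6/35) ≈ -0.414039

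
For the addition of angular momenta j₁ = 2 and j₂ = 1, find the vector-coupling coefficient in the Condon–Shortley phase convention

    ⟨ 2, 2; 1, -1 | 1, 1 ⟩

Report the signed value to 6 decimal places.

+√(3/5) = +0.774597

triangle: 2!×2!×0!/5! = 4/120
(j±m)!: 4!×0!×0!×2!×2!×0! = 96
prefactor² = (2J+1)×Δ×N² = 48/5
  k=0: +1/(0!×2!×0!×0!×2!×0!) = 1/4
Σ = 1/4  ⇒  CG² = 48/5×1/4² = 3/5
CG = +√(3/5) = +0.774597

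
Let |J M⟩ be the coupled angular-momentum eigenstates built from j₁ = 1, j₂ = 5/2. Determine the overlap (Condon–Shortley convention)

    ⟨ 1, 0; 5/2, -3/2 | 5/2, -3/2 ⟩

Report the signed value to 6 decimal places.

√[6·1!1!4!/7! · 1!1!1!4!1!4!] = √(576/35)
  +(−1)^0/∏(0,1,1,1,0,3)! = 1/6  (running 1/6)
  +(−1)^1/∏(1,0,0,0,1,4)! = -1/24  (running 1/8)
⟨..|..⟩ = √(576/35)·(1/8) = +0.507093

+√(9/35) = +0.507093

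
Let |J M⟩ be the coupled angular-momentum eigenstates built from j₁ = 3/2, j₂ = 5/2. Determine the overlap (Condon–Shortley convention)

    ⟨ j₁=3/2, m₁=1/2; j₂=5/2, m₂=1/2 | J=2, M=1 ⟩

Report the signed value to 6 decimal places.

-0.545545  (= −√(25/84))

j₁+j₂−J=2  J+j₁−j₂=1  J−j₁+j₂=3  j₁+j₂+J+1=7
(j₁±m₁, j₂±m₂, J±M) = (2,1,3,2,3,1)
P² = 12/7
sum k=0..1:
  [0] +1/12 = 1/12
  [1] −1/2 = -1/2
S = -5/12
C² = P²·S² = 25/84 ; C = -0.545545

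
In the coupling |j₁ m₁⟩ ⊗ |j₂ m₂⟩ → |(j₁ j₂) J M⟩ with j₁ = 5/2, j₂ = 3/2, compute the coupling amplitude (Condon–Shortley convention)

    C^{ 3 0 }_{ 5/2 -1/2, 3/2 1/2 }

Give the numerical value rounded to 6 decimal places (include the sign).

-0.447214

triangle: 1!·4!·2!/8! = 48/40320
(j±m)!: 2!·3!·2!·1!·3!·3! = 864
prefactor² = (2J+1)·Δ·N² = 36/5
  k=0: +1/(0!·1!·3!·2!·1!·0!) = 1/12
  k=1: −1/(1!·0!·2!·1!·2!·1!) = -1/4
Σ = -1/6  ⇒  CG² = 36/5·(-1/6)² = 1/5
CG = −√(1/5) = -0.447214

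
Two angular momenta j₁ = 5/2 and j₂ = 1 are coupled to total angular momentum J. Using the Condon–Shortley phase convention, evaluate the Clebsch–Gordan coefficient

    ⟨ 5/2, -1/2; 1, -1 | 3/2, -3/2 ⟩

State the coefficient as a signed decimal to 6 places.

+√(1/15) ≈ +0.258199

√[4·2!3!0!/6! · 2!3!0!2!0!3!] = √(48/5)
  +(−1)^0/∏(0,2,3,0,0,0)! = 1/12  (running 1/12)
⟨..|..⟩ = √(48/5)·(1/12) = +0.258199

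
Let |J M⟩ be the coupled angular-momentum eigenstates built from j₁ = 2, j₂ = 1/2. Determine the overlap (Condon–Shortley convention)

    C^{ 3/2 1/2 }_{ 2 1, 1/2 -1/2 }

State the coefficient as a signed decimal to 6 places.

j₁+j₂−J=1  J+j₁−j₂=3  J−j₁+j₂=0  j₁+j₂+J+1=5
(j₁±m₁, j₂±m₂, J±M) = (3,1,0,1,2,1)
P² = 12/5
sum k=0..0:
  [0] +1/2 = 1/2
S = 1/2
C² = P²·S² = 3/5 ; C = +0.774597

+0.774597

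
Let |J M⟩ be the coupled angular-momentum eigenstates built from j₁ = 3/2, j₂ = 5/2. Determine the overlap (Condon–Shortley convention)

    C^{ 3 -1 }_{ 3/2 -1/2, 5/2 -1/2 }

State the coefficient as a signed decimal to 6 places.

−√(1/60) ≈ -0.129099

√[7·1!2!4!/8! · 1!2!2!3!2!4!] = √(48/5)
  +(−1)^0/∏(0,1,2,2,0,2)! = 1/8  (running 1/8)
  +(−1)^1/∏(1,0,1,1,1,3)! = -1/6  (running -1/24)
⟨..|..⟩ = √(48/5)·(-1/24) = -0.129099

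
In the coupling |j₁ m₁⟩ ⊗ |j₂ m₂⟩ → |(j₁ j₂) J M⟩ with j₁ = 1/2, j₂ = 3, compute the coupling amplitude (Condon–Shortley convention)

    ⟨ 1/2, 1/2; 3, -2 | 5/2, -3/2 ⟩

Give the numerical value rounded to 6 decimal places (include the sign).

+√(5/7) = +0.845154

triangle: 1!*0!*5!/7! = 120/5040
(j±m)!: 1!*0!*1!*5!*1!*4! = 2880
prefactor² = (2J+1)*Δ*N² = 2880/7
  k=0: +1/(0!*1!*0!*1!*0!*4!) = 1/24
Σ = 1/24  ⇒  CG² = 2880/7*1/24² = 5/7
CG = +√(5/7) = +0.845154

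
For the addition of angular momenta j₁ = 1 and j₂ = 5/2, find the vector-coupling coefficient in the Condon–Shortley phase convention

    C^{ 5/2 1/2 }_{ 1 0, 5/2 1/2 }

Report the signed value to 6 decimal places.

−√(1/35) ≈ -0.169031

√[6·1!1!4!/7! · 1!1!3!2!3!2!] = √(144/35)
  +(−1)^0/∏(0,1,1,3,0,1)! = 1/6  (running 1/6)
  +(−1)^1/∏(1,0,0,2,1,2)! = -1/4  (running -1/12)
⟨..|..⟩ = √(144/35)·(-1/12) = -0.169031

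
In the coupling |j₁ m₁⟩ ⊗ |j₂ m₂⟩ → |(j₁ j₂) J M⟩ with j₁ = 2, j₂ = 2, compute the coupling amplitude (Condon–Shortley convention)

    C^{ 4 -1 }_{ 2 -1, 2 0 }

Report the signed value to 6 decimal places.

j₁+j₂−J=0  J+j₁−j₂=4  J−j₁+j₂=4  j₁+j₂+J+1=9
(j₁±m₁, j₂±m₂, J±M) = (1,3,2,2,3,5)
P² = 1728/7
sum k=0..0:
  [0] +1/24 = 1/24
S = 1/24
C² = P²·S² = 3/7 ; C = +0.654654

+0.654654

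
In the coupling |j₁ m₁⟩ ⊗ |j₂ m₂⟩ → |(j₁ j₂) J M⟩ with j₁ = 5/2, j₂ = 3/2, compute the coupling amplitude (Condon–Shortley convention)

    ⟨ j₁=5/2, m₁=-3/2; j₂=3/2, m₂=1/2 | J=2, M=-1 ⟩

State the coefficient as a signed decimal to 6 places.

√[5·2!3!1!/7! · 1!4!2!1!1!3!] = √(24/7)
  +(−1)^1/∏(1,1,3,1,0,0)! = -1/6  (running -1/6)
  +(−1)^2/∏(2,0,2,0,1,1)! = 1/4  (running 1/12)
⟨..|..⟩ = √(24/7)·(1/12) = +0.154303

+√(1/42) ≈ +0.154303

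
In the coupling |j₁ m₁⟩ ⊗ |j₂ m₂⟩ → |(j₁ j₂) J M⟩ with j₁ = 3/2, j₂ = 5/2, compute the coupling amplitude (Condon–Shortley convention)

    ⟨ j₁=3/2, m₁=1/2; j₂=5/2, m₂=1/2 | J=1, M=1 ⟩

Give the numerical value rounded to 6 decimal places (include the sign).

−√(3/20) = -0.387298

√[3·3!0!2!/6! · 2!1!3!2!2!0!] = √(12/5)
  +(−1)^1/∏(1,2,0,2,0,0)! = -1/4  (running -1/4)
⟨..|..⟩ = √(12/5)·(-1/4) = -0.387298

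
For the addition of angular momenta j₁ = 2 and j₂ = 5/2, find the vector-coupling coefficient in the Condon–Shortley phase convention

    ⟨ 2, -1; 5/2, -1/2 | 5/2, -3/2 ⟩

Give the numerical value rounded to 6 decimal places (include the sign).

triangle: 2!×2!×3!/8! = 24/40320
(j±m)!: 1!×3!×2!×3!×1!×4! = 1728
prefactor² = (2J+1)×Δ×N² = 216/35
  k=1: −1/(1!×1!×2!×1!×0!×2!) = -1/4
  k=2: +1/(2!×0!×1!×0!×1!×3!) = 1/12
Σ = -1/6  ⇒  CG² = 216/35×(-1/6)² = 6/35
CG = −√(6/35) = -0.414039

-0.414039  (= −√(6/35))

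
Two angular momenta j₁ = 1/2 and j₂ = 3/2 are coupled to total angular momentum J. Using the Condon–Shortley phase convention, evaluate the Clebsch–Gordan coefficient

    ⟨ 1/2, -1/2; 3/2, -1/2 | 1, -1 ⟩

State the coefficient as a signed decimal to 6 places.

-0.500000  (= −√(1/4))

triangle: 1!×0!×2!/4! = 2/24
(j±m)!: 0!×1!×1!×2!×0!×2! = 4
prefactor² = (2J+1)×Δ×N² = 1
  k=1: −1/(1!×0!×0!×0!×0!×2!) = -1/2
Σ = -1/2  ⇒  CG² = 1×(-1/2)² = 1/4
CG = −√(1/4) = -0.500000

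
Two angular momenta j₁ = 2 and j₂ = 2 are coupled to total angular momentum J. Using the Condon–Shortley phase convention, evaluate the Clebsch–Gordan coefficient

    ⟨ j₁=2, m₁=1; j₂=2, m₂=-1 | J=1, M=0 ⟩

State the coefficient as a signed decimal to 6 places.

triangle: 3!·1!·1!/6! = 6/720
(j±m)!: 3!·1!·1!·3!·1!·1! = 36
prefactor² = (2J+1)·Δ·N² = 9/10
  k=0: +1/(0!·3!·1!·1!·0!·0!) = 1/6
  k=1: −1/(1!·2!·0!·0!·1!·1!) = -1/2
Σ = -1/3  ⇒  CG² = 9/10·(-1/3)² = 1/10
CG = −√(1/10) = -0.316228

-0.316228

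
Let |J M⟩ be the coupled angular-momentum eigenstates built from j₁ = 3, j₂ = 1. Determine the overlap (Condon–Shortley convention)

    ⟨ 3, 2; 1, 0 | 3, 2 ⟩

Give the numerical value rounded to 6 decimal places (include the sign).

√[7·1!5!1!/8! · 5!1!1!1!5!1!] = √(300)
  +(−1)^0/∏(0,1,1,1,4,0)! = 1/24  (running 1/24)
  +(−1)^1/∏(1,0,0,0,5,1)! = -1/120  (running 1/30)
⟨..|..⟩ = √(300)·(1/30) = +0.577350

+√(1/3) = +0.577350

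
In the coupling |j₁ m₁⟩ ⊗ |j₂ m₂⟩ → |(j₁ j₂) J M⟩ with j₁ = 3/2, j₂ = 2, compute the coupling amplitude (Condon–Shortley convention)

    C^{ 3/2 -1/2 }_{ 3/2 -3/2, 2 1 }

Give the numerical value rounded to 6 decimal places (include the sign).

j₁+j₂−J=2  J+j₁−j₂=1  J−j₁+j₂=2  j₁+j₂+J+1=6
(j₁±m₁, j₂±m₂, J±M) = (0,3,3,1,1,2)
P² = 8/5
sum k=2..2:
  [2] +1/2 = 1/2
S = 1/2
C² = P²·S² = 2/5 ; C = +0.632456

+√(2/5) = +0.632456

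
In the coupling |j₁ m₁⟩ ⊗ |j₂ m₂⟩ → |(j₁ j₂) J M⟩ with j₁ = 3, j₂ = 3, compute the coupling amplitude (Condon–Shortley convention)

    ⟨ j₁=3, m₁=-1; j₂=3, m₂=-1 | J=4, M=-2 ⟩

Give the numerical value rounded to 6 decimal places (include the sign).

√[9·2!4!4!/11! · 2!4!2!4!2!6!] = √(331776/385)
  +(−1)^0/∏(0,2,4,2,0,2)! = 1/192  (running 1/192)
  +(−1)^1/∏(1,1,3,1,1,3)! = -1/36  (running -13/576)
  +(−1)^2/∏(2,0,2,0,2,4)! = 1/192  (running -5/288)
⟨..|..⟩ = √(331776/385)·(-5/288) = -0.509647

−√(20/77) ≈ -0.509647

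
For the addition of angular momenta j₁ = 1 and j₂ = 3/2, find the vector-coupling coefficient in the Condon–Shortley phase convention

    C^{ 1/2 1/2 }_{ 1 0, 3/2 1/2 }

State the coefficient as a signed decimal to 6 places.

−√(1/3) ≈ -0.577350

√[2·2!0!1!/4! · 1!1!2!1!1!0!] = √(1/3)
  +(−1)^1/∏(1,1,0,1,0,0)! = -1  (running -1)
⟨..|..⟩ = √(1/3)·(-1) = -0.577350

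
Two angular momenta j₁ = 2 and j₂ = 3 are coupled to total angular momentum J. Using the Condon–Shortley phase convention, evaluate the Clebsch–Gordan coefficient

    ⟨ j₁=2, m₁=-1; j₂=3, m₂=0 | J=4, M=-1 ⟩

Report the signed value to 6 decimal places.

−√(3/14) ≈ -0.462910

√[9·1!3!5!/10! · 1!3!3!3!3!5!] = √(1944/7)
  +(−1)^0/∏(0,1,3,3,0,2)! = 1/72  (running 1/72)
  +(−1)^1/∏(1,0,2,2,1,3)! = -1/24  (running -1/36)
⟨..|..⟩ = √(1944/7)·(-1/36) = -0.462910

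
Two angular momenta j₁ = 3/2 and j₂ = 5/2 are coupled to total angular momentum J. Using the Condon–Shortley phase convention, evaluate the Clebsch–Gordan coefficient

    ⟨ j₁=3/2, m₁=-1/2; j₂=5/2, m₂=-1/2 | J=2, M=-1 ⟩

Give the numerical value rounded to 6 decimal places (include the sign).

triangle: 2!×1!×3!/7! = 12/5040
(j±m)!: 1!×2!×2!×3!×1!×3! = 144
prefactor² = (2J+1)×Δ×N² = 12/7
  k=1: −1/(1!×1!×1!×1!×0!×2!) = -1/2
  k=2: +1/(2!×0!×0!×0!×1!×3!) = 1/12
Σ = -5/12  ⇒  CG² = 12/7×(-5/12)² = 25/84
CG = −√(25/84) = -0.545545

-0.545545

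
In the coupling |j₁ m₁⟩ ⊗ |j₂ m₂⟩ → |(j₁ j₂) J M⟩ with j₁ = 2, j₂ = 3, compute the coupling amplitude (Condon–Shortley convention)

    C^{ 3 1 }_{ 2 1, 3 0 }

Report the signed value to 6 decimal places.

triangle: 2!×2!×4!/9! = 96/362880
(j±m)!: 3!×1!×3!×3!×4!×2! = 10368
prefactor² = (2J+1)×Δ×N² = 96/5
  k=0: +1/(0!×2!×1!×3!×1!×1!) = 1/12
  k=1: −1/(1!×1!×0!×2!×2!×2!) = -1/8
Σ = -1/24  ⇒  CG² = 96/5×(-1/24)² = 1/30
CG = −√(1/30) = -0.182574

−√(1/30) = -0.182574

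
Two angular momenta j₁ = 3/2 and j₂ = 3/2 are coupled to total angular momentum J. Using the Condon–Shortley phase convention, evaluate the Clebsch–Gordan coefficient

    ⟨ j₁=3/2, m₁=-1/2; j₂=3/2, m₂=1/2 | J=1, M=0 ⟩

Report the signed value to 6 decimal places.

-0.223607  (= −√(1/20))

√[3·2!1!1!/5! · 1!2!2!1!1!1!] = √(1/5)
  +(−1)^1/∏(1,1,1,1,0,0)! = -1  (running -1)
  +(−1)^2/∏(2,0,0,0,1,1)! = 1/2  (running -1/2)
⟨..|..⟩ = √(1/5)·(-1/2) = -0.223607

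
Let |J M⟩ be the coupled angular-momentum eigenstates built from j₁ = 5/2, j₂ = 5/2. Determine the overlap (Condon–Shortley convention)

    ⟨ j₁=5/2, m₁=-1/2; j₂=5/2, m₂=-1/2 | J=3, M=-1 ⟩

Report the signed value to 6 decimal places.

-0.516398  (= −√(4/15))

j₁+j₂−J=2  J+j₁−j₂=3  J−j₁+j₂=3  j₁+j₂+J+1=9
(j₁±m₁, j₂±m₂, J±M) = (2,3,2,3,2,4)
P² = 48/5
sum k=0..2:
  [0] +1/24 = 1/24
  [1] −1/4 = -1/4
  [2] +1/24 = 1/24
S = -1/6
C² = P²·S² = 4/15 ; C = -0.516398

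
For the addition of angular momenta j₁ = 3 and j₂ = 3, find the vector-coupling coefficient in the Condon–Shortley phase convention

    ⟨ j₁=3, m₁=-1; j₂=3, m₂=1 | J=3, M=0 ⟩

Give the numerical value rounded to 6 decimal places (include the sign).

+√(1/6) ≈ +0.408248

triangle: 3!×3!×3!/10! = 216/3628800
(j±m)!: 2!×4!×4!×2!×3!×3! = 82944
prefactor² = (2J+1)×Δ×N² = 864/25
  k=1: −1/(1!×2!×3!×3!×0!×0!) = -1/72
  k=2: +1/(2!×1!×2!×2!×1!×1!) = 1/8
  k=3: −1/(3!×0!×1!×1!×2!×2!) = -1/24
Σ = 5/72  ⇒  CG² = 864/25×5/72² = 1/6
CG = +√(1/6) = +0.408248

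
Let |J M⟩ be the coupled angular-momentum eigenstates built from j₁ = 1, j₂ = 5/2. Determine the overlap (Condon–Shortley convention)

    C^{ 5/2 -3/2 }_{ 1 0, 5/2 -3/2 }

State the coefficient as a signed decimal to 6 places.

√[6·1!1!4!/7! · 1!1!1!4!1!4!] = √(576/35)
  +(−1)^0/∏(0,1,1,1,0,3)! = 1/6  (running 1/6)
  +(−1)^1/∏(1,0,0,0,1,4)! = -1/24  (running 1/8)
⟨..|..⟩ = √(576/35)·(1/8) = +0.507093

+√(9/35) = +0.507093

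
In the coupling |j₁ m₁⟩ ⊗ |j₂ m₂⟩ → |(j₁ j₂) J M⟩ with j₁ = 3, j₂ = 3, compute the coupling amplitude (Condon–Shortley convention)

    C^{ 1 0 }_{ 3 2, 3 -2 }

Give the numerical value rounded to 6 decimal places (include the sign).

−√(1/7) ≈ -0.377964

triangle: 5!×1!×1!/8! = 120/40320
(j±m)!: 5!×1!×1!×5!×1!×1! = 14400
prefactor² = (2J+1)×Δ×N² = 900/7
  k=0: +1/(0!×5!×1!×1!×0!×0!) = 1/120
  k=1: −1/(1!×4!×0!×0!×1!×1!) = -1/24
Σ = -1/30  ⇒  CG² = 900/7×(-1/30)² = 1/7
CG = −√(1/7) = -0.377964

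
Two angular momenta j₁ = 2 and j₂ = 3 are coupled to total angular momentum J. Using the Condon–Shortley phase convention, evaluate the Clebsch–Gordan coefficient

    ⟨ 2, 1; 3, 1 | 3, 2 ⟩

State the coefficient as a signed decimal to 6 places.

√[7·2!2!4!/9! · 3!1!4!2!5!1!] = √(64)
  +(−1)^0/∏(0,2,1,4,1,0)! = 1/48  (running 1/48)
  +(−1)^1/∏(1,1,0,3,2,1)! = -1/12  (running -1/16)
⟨..|..⟩ = √(64)·(-1/16) = -0.500000

−√(1/4) = -0.500000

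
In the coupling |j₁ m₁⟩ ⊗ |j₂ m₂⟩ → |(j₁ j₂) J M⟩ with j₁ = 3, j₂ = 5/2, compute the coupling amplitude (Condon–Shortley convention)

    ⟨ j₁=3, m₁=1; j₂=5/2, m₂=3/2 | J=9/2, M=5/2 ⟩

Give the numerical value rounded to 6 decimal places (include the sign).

-0.317821

triangle: 1!×5!×4!/11! = 2880/39916800
(j±m)!: 4!×2!×4!×1!×7!×2! = 11612160
prefactor² = (2J+1)×Δ×N² = 92160/11
  k=0: +1/(0!×1!×2!×4!×3!×0!) = 1/288
  k=1: −1/(1!×0!×1!×3!×4!×1!) = -1/144
Σ = -1/288  ⇒  CG² = 92160/11×(-1/288)² = 10/99
CG = −√(10/99) = -0.317821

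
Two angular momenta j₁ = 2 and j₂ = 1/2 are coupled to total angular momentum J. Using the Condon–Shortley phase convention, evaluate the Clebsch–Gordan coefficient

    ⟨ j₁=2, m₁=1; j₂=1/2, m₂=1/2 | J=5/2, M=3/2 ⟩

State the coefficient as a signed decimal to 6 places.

triangle: 0!*4!*1!/6! = 24/720
(j±m)!: 3!*1!*1!*0!*4!*1! = 144
prefactor² = (2J+1)*Δ*N² = 144/5
  k=0: +1/(0!*0!*1!*1!*3!*0!) = 1/6
Σ = 1/6  ⇒  CG² = 144/5*1/6² = 4/5
CG = +√(4/5) = +0.894427

+√(4/5) = +0.894427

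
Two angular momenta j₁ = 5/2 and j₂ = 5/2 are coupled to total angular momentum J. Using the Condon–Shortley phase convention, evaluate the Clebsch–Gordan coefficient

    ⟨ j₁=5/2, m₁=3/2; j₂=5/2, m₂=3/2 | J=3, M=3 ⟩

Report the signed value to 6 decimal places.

-0.666667

j₁+j₂−J=2  J+j₁−j₂=3  J−j₁+j₂=3  j₁+j₂+J+1=9
(j₁±m₁, j₂±m₂, J±M) = (4,1,4,1,6,0)
P² = 576
sum k=1..1:
  [1] −1/36 = -1/36
S = -1/36
C² = P²·S² = 4/9 ; C = -0.666667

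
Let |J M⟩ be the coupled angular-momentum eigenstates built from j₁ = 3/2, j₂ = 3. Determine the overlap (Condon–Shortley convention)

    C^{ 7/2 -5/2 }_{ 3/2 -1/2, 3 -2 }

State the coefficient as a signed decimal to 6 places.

j₁+j₂−J=1  J+j₁−j₂=2  J−j₁+j₂=5  j₁+j₂+J+1=9
(j₁±m₁, j₂±m₂, J±M) = (1,2,1,5,1,6)
P² = 6400/7
sum k=0..1:
  [0] +1/48 = 1/48
  [1] −1/120 = -1/120
S = 1/80
C² = P²·S² = 1/7 ; C = +0.377964

+0.377964  (= +√(1/7))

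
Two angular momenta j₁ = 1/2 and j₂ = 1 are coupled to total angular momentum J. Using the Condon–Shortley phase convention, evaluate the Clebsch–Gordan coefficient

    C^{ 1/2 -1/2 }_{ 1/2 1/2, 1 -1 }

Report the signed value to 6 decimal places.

√[2·1!0!1!/3! · 1!0!0!2!0!1!] = √(2/3)
  +(−1)^0/∏(0,1,0,0,0,1)! = 1  (running 1)
⟨..|..⟩ = √(2/3)·(1) = +0.816497

+0.816497  (= +√(2/3))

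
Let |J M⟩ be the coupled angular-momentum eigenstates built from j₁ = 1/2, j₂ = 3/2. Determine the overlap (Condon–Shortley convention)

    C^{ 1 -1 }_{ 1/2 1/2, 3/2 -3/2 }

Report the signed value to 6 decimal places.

+0.866025  (= +√(3/4))

√[3·1!0!2!/4! · 1!0!0!3!0!2!] = √(3)
  +(−1)^0/∏(0,1,0,0,0,2)! = 1/2  (running 1/2)
⟨..|..⟩ = √(3)·(1/2) = +0.866025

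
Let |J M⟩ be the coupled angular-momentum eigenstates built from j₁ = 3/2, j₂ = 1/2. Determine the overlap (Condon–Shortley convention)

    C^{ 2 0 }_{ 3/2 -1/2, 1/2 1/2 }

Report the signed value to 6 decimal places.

+0.707107

triangle: 0!·3!·1!/5! = 6/120
(j±m)!: 1!·2!·1!·0!·2!·2! = 8
prefactor² = (2J+1)·Δ·N² = 2
  k=0: +1/(0!·0!·2!·1!·1!·0!) = 1/2
Σ = 1/2  ⇒  CG² = 2·1/2² = 1/2
CG = +√(1/2) = +0.707107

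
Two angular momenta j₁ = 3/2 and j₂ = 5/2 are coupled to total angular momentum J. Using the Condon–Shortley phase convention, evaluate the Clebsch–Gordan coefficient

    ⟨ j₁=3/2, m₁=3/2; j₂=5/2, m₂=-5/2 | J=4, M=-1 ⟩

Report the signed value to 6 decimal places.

triangle: 0!*3!*5!/9! = 720/362880
(j±m)!: 3!*0!*0!*5!*3!*5! = 518400
prefactor² = (2J+1)*Δ*N² = 64800/7
  k=0: +1/(0!*0!*0!*0!*3!*5!) = 1/720
Σ = 1/720  ⇒  CG² = 64800/7*1/720² = 1/56
CG = +√(1/56) = +0.133631

+0.133631  (= +√(1/56))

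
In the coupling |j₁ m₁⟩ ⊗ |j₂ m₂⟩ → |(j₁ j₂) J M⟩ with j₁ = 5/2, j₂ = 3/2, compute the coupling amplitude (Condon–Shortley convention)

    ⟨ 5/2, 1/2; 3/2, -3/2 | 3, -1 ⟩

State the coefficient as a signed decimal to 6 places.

+√(9/20) = +0.670820

√[7·1!4!2!/8! · 3!2!0!3!2!4!] = √(144/5)
  +(−1)^0/∏(0,1,2,0,2,2)! = 1/8  (running 1/8)
⟨..|..⟩ = √(144/5)·(1/8) = +0.670820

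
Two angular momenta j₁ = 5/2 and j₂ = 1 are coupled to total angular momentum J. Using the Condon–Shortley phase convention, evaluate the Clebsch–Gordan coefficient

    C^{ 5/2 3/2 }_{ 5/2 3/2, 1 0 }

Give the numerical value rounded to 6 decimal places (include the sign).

+√(9/35) = +0.507093

√[6·1!4!1!/7! · 4!1!1!1!4!1!] = √(576/35)
  +(−1)^0/∏(0,1,1,1,3,0)! = 1/6  (running 1/6)
  +(−1)^1/∏(1,0,0,0,4,1)! = -1/24  (running 1/8)
⟨..|..⟩ = √(576/35)·(1/8) = +0.507093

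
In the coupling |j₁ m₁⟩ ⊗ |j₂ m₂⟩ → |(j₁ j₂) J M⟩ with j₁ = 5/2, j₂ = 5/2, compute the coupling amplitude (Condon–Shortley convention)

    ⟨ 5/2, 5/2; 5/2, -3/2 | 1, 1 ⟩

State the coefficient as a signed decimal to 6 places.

+0.377964

√[3·4!1!1!/7! · 5!0!1!4!2!0!] = √(576/7)
  +(−1)^0/∏(0,4,0,1,1,0)! = 1/24  (running 1/24)
⟨..|..⟩ = √(576/7)·(1/24) = +0.377964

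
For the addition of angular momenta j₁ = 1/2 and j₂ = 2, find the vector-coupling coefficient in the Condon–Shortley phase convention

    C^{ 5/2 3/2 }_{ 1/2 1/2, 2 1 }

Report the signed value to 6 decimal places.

triangle: 0!*1!*4!/6! = 24/720
(j±m)!: 1!*0!*3!*1!*4!*1! = 144
prefactor² = (2J+1)*Δ*N² = 144/5
  k=0: +1/(0!*0!*0!*3!*1!*1!) = 1/6
Σ = 1/6  ⇒  CG² = 144/5*1/6² = 4/5
CG = +√(4/5) = +0.894427

+0.894427  (= +√(4/5))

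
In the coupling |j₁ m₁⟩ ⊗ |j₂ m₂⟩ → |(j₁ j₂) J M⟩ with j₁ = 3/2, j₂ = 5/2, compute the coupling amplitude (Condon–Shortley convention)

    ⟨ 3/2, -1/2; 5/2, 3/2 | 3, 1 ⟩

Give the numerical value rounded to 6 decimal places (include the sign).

triangle: 1!*2!*4!/8! = 48/40320
(j±m)!: 1!*2!*4!*1!*4!*2! = 2304
prefactor² = (2J+1)*Δ*N² = 96/5
  k=0: +1/(0!*1!*2!*4!*0!*0!) = 1/48
  k=1: −1/(1!*0!*1!*3!*1!*1!) = -1/6
Σ = -7/48  ⇒  CG² = 96/5*(-7/48)² = 49/120
CG = −√(49/120) = -0.639010

−√(49/120) = -0.639010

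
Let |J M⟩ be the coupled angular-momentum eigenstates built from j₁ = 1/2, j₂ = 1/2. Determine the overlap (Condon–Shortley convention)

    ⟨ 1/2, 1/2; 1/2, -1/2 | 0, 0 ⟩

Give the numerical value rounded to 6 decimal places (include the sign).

+√(1/2) = +0.707107

triangle: 1!×0!×0!/2! = 1/2
(j±m)!: 1!×0!×0!×1!×0!×0! = 1
prefactor² = (2J+1)×Δ×N² = 1/2
  k=0: +1/(0!×1!×0!×0!×0!×0!) = 1
Σ = 1  ⇒  CG² = 1/2×1² = 1/2
CG = +√(1/2) = +0.707107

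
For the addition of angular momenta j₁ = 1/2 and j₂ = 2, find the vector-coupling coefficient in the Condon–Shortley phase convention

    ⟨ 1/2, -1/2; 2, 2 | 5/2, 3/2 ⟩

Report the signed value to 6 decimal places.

+0.447214  (= +√(1/5))

triangle: 0!*1!*4!/6! = 24/720
(j±m)!: 0!*1!*4!*0!*4!*1! = 576
prefactor² = (2J+1)*Δ*N² = 576/5
  k=0: +1/(0!*0!*1!*4!*0!*0!) = 1/24
Σ = 1/24  ⇒  CG² = 576/5*1/24² = 1/5
CG = +√(1/5) = +0.447214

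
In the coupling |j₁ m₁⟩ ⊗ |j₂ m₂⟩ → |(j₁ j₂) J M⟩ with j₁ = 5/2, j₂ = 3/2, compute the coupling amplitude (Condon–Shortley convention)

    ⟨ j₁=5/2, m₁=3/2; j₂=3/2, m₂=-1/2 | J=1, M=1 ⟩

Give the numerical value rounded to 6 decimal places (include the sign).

−√(3/10) = -0.547723

triangle: 3!*2!*0!/6! = 12/720
(j±m)!: 4!*1!*1!*2!*2!*0! = 96
prefactor² = (2J+1)*Δ*N² = 24/5
  k=1: −1/(1!*2!*0!*0!*2!*0!) = -1/4
Σ = -1/4  ⇒  CG² = 24/5*(-1/4)² = 3/10
CG = −√(3/10) = -0.547723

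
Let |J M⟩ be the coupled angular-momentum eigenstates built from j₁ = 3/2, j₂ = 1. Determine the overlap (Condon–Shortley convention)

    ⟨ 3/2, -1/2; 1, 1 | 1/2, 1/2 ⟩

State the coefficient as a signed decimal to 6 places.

triangle: 2!×1!×0!/4! = 2/24
(j±m)!: 1!×2!×2!×0!×1!×0! = 4
prefactor² = (2J+1)×Δ×N² = 2/3
  k=2: +1/(2!×0!×0!×0!×1!×0!) = 1/2
Σ = 1/2  ⇒  CG² = 2/3×1/2² = 1/6
CG = +√(1/6) = +0.408248

+0.408248  (= +√(1/6))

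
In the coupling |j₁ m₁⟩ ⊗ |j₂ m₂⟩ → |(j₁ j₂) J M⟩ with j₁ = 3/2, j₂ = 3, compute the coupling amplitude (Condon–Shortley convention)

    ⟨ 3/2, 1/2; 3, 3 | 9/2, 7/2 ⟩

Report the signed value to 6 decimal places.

+√(1/3) ≈ +0.577350

j₁+j₂−J=0  J+j₁−j₂=3  J−j₁+j₂=6  j₁+j₂+J+1=10
(j₁±m₁, j₂±m₂, J±M) = (2,1,6,0,8,1)
P² = 691200
sum k=0..0:
  [0] +1/1440 = 1/1440
S = 1/1440
C² = P²·S² = 1/3 ; C = +0.577350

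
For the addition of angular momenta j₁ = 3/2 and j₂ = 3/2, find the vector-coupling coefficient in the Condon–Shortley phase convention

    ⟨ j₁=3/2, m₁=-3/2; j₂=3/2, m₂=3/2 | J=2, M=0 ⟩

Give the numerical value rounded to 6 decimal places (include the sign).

-0.500000  (= −√(1/4))

triangle: 1!·2!·2!/6! = 4/720
(j±m)!: 0!·3!·3!·0!·2!·2! = 144
prefactor² = (2J+1)·Δ·N² = 4
  k=1: −1/(1!·0!·2!·2!·0!·0!) = -1/4
Σ = -1/4  ⇒  CG² = 4·(-1/4)² = 1/4
CG = −√(1/4) = -0.500000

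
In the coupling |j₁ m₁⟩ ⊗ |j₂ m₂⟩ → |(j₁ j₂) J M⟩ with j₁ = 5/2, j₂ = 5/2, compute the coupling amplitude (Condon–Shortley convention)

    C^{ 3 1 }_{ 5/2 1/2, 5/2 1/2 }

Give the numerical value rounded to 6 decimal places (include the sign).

√[7·2!3!3!/9! · 3!2!3!2!4!2!] = √(48/5)
  +(−1)^0/∏(0,2,2,3,1,0)! = 1/24  (running 1/24)
  +(−1)^1/∏(1,1,1,2,2,1)! = -1/4  (running -5/24)
  +(−1)^2/∏(2,0,0,1,3,2)! = 1/24  (running -1/6)
⟨..|..⟩ = √(48/5)·(-1/6) = -0.516398

−√(4/15) = -0.516398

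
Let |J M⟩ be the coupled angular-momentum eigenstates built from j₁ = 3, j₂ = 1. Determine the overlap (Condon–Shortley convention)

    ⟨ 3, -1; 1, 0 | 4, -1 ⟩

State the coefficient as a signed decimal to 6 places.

j₁+j₂−J=0  J+j₁−j₂=6  J−j₁+j₂=2  j₁+j₂+J+1=9
(j₁±m₁, j₂±m₂, J±M) = (2,4,1,1,3,5)
P² = 8640/7
sum k=0..0:
  [0] +1/48 = 1/48
S = 1/48
C² = P²·S² = 15/28 ; C = +0.731925

+√(15/28) ≈ +0.731925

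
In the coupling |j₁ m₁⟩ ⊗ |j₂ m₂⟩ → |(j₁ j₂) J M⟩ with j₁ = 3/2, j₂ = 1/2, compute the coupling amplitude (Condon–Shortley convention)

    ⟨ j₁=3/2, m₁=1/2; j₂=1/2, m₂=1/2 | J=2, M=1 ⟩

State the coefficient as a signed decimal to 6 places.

√[5·0!3!1!/5! · 2!1!1!0!3!1!] = √(3)
  +(−1)^0/∏(0,0,1,1,2,0)! = 1/2  (running 1/2)
⟨..|..⟩ = √(3)·(1/2) = +0.866025

+√(3/4) = +0.866025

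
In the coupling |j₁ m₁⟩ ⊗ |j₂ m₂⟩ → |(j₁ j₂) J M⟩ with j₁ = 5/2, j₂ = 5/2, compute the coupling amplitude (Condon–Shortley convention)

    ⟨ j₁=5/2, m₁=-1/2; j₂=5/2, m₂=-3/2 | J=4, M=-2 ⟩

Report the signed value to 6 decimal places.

+0.422577

triangle: 1!·4!·4!/10! = 576/3628800
(j±m)!: 2!·3!·1!·4!·2!·6! = 414720
prefactor² = (2J+1)·Δ·N² = 20736/35
  k=0: +1/(0!·1!·3!·1!·1!·3!) = 1/36
  k=1: −1/(1!·0!·2!·0!·2!·4!) = -1/96
Σ = 5/288  ⇒  CG² = 20736/35·5/288² = 5/28
CG = +√(5/28) = +0.422577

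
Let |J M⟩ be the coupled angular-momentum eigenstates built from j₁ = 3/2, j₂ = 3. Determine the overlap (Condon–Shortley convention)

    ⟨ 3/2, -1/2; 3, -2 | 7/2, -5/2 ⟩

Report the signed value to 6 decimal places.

+0.377964  (= +√(1/7))

√[8·1!2!5!/9! · 1!2!1!5!1!6!] = √(6400/7)
  +(−1)^0/∏(0,1,2,1,0,4)! = 1/48  (running 1/48)
  +(−1)^1/∏(1,0,1,0,1,5)! = -1/120  (running 1/80)
⟨..|..⟩ = √(6400/7)·(1/80) = +0.377964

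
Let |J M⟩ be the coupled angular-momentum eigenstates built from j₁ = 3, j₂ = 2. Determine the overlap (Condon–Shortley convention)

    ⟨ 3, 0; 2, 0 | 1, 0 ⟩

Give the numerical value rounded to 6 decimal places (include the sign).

+0.507093

j₁+j₂−J=4  J+j₁−j₂=2  J−j₁+j₂=0  j₁+j₂+J+1=7
(j₁±m₁, j₂±m₂, J±M) = (3,3,2,2,1,1)
P² = 144/35
sum k=2..2:
  [2] +1/4 = 1/4
S = 1/4
C² = P²·S² = 9/35 ; C = +0.507093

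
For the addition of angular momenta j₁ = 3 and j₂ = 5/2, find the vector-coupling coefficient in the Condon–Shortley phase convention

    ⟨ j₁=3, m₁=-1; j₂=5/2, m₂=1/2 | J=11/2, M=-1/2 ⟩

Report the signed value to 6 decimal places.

+0.569803

j₁+j₂−J=0  J+j₁−j₂=6  J−j₁+j₂=5  j₁+j₂+J+1=12
(j₁±m₁, j₂±m₂, J±M) = (2,4,3,2,5,6)
P² = 8294400/77
sum k=0..0:
  [0] +1/576 = 1/576
S = 1/576
C² = P²·S² = 25/77 ; C = +0.569803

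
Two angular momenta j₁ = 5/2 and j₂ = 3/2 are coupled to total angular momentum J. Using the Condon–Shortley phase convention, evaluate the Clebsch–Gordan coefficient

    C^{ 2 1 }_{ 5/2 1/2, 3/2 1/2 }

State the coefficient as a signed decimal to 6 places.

j₁+j₂−J=2  J+j₁−j₂=3  J−j₁+j₂=1  j₁+j₂+J+1=7
(j₁±m₁, j₂±m₂, J±M) = (3,2,2,1,3,1)
P² = 12/7
sum k=1..2:
  [1] −1/2 = -1/2
  [2] +1/12 = 1/12
S = -5/12
C² = P²·S² = 25/84 ; C = -0.545545

−√(25/84) ≈ -0.545545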